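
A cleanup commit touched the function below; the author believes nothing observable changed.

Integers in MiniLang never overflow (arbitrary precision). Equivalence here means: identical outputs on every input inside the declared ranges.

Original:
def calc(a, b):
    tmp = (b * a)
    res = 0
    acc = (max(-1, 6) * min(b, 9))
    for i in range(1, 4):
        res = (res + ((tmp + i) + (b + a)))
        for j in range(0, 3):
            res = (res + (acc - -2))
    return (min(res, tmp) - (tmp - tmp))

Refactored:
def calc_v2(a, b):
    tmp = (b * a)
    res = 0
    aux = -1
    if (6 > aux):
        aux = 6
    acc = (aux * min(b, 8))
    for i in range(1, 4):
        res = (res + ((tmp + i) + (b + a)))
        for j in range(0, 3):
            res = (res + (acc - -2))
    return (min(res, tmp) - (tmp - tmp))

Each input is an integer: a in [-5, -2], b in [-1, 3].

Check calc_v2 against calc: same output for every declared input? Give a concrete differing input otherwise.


Equivalent. The edit looks behavioral (`9` became `8`), but over these ranges it never changes the outcome.
Every one of the 20 inputs gives matching results.
Tracing a=-3, b=0: calc: tmp becomes 0; next res becomes 0; next acc becomes 0; next at i=1:; next res becomes -2; next at j=0:; next res becomes 0; next at j=1:; next res becomes 2; next at j=2:; next res becomes 4; next at i=2:; next res becomes 3; next at j=0:; next res becomes 5; next at j=1:; next res becomes 7; next at j=2:; next res becomes 9; next at i=3:; next res becomes 9; next at j=0:; next res becomes 11; next at j=1:; next res becomes 13; next at j=2:; next res becomes 15; next final value 0 | calc_v2: tmp becomes 0; next res becomes 0; next aux becomes -1; next (6 > aux) evaluates to true; next aux becomes 6; next acc becomes 0; next at i=1:; next res becomes -2; next at j=0:; next res becomes 0; next at j=1:; next res becomes 2; next at j=2:; next res becomes 4; next at i=2:; next res becomes 3; next at j=0:; next res becomes 5; next at j=1:; next res becomes 7; next at j=2:; next res becomes 9; next at i=3:; next res becomes 9; next at j=0:; next res becomes 11; next at j=1:; next res becomes 13; next at j=2:; next res becomes 15; next final value 0 — matching result 0.
verdict: equivalent


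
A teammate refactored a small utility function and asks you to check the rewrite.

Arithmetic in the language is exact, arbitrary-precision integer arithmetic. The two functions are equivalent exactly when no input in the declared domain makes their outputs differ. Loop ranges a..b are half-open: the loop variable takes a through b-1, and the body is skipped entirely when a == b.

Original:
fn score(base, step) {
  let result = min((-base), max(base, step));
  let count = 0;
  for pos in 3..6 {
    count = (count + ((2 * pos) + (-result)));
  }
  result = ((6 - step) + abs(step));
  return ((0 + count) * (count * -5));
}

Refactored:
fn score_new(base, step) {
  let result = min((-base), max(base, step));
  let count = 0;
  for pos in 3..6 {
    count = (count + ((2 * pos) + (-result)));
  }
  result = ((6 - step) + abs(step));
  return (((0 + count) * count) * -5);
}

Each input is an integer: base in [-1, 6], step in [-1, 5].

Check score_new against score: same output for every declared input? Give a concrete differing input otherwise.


This is a faithful refactor — same computation, different form, but the computed results match everywhere.
As a probe, take base=1, step=4: score runs result = -1; count = 0; [pos=3]; count = 7; [pos=4]; count = 16; [pos=5]; count = 27; result = 6; return -3645; score_new runs result = -1; count = 0; [pos=3]; count = 7; [pos=4]; count = 16; [pos=5]; count = 27; result = 6; return -3645; both end at -3645.
Every one of the 56 inputs gives matching results.
verdict: equivalent


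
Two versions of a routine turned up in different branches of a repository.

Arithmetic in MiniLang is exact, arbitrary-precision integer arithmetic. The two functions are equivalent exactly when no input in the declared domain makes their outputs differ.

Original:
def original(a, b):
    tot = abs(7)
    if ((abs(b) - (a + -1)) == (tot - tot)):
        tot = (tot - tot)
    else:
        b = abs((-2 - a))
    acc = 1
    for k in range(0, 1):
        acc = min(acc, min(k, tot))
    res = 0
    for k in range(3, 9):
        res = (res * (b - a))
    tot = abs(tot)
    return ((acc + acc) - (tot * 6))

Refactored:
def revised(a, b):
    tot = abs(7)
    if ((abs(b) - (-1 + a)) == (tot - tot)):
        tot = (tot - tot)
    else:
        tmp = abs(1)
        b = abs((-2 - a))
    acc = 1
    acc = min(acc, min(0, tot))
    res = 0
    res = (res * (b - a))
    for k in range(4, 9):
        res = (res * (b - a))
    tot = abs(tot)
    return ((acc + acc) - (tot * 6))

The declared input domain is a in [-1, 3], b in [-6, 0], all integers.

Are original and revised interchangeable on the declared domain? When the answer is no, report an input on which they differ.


Side by side, the visible changes include: arithmetic usage differs; also loop structure differs; also constant usage differs; also statement counts differ; also local variable names differ; also min/max/abs usage differs.
Tracing a=1, b=-2: original: tot := 7 | ((abs(b) - (a + -1)) == (tot - tot)): false | b := 3 | acc := 1 | iter k=0: | acc := 0 | res := 0 | iter k=3: | res := 0 | iter k=4: | res := 0 | iter k=5: | res := 0 | iter k=6: | res := 0 | iter k=7: | res := 0 | iter k=8: | res := 0 | tot := 7 | result -42 | revised: tot := 7 | ((abs(b) - (-1 + a)) == (tot - tot)): false | tmp := 1 | b := 3 | acc := 1 | acc := 0 | res := 0 | res := 0 | iter k=4: | res := 0 | iter k=5: | res := 0 | iter k=6: | res := 0 | iter k=7: | res := 0 | iter k=8: | res := 0 | tot := 7 | result -42 — matching result -42.
Every one of the 35 inputs gives matching results.
verdict: equivalent


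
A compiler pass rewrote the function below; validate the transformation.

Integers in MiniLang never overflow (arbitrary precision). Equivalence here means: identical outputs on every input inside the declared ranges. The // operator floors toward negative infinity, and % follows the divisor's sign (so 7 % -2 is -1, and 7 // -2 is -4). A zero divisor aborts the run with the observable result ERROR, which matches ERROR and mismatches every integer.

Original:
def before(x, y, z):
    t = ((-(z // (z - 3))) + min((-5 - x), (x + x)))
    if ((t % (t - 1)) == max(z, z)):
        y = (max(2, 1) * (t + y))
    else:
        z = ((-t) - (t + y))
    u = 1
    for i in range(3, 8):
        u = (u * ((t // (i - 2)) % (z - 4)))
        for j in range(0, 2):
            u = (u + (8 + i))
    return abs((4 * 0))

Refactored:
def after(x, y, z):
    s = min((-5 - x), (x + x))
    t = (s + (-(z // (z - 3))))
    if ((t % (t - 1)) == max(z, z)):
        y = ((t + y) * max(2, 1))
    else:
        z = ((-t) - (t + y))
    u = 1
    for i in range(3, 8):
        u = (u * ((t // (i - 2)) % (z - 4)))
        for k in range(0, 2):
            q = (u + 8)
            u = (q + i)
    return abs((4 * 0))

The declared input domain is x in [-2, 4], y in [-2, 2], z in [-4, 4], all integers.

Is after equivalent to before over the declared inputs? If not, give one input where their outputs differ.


Reading the diff, among the changes: statement counts differ; local variable names differ.
As a probe, take x=-2, y=1, z=-4: before runs t=-4, then ((t % (t - 1)) == max(z, z)) is true, then y=-6, then u=1, then (i=3), then u=-4, then (j=0), then u=7, then (j=1), then u=18, then (i=4), then u=-36, then (j=0), then u=-24, then (j=1), then u=-12, then (i=5), then u=24, then (j=0), then u=37, then (j=1), then u=50, then (i=6), then u=-50, then (j=0), then u=-36, then (j=1), then u=-22, then (i=7), then u=22, then (j=0), then u=37, then (j=1), then u=52, then returns 0; after runs s=-4, then t=-4, then ((t % (t - 1)) == max(z, z)) is true, then y=-6, then u=1, then (i=3), then u=-4, then (k=0), then q=4, then u=7, then (k=1), then q=15, then u=18, then (i=4), then u=-36, then (k=0), then q=-28, then u=-24, then (k=1), then q=-16, then u=-12, then (i=5), then u=24, then (k=0), then q=32, then u=37, then (k=1), then q=45, then u=50, then (i=6), then u=-50, then (k=0), then q=-42, then u=-36, then (k=1), then q=-28, then u=-22, then (i=7), then u=22, then (k=0), then q=30, then u=37, then (k=1), then q=45, then u=52, then returns 0; both end at 0.
Sweeping the whole domain (315 inputs) finds no disagreement.
verdict: equivalent


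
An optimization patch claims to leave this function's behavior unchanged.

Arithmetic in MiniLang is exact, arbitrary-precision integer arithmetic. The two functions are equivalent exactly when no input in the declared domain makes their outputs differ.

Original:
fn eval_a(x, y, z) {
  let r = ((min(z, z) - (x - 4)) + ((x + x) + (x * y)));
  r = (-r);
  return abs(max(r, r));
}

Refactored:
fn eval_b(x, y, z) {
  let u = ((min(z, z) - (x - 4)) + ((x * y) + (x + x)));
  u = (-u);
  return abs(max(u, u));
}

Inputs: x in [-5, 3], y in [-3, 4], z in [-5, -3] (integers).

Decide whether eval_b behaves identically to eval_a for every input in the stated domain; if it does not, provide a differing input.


Behavior is preserved: although local variable names differ, the outputs never diverge.
One worked example (x=0, y=-1, z=-5) — eval_a: r = -1; r = 1; return 1; eval_b: u = -1; u = 1; return 1; agreement on 1.
Every one of the 216 inputs gives matching results.
verdict: equivalent


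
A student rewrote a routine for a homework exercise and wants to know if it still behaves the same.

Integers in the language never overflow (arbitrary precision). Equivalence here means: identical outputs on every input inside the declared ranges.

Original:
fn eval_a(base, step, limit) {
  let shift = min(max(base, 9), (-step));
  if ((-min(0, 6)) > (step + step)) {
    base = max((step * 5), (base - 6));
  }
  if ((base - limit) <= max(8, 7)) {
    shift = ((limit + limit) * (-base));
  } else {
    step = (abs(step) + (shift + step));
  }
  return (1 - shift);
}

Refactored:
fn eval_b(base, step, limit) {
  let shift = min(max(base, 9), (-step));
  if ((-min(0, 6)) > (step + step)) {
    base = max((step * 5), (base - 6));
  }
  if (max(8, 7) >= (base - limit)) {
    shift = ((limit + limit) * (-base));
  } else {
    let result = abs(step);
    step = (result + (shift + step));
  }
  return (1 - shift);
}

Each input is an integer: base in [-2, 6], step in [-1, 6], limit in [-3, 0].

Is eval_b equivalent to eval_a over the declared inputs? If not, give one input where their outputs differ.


Comparing the listings, the differences include: comparison usage differs; local variable names differ; statement counts differ.
As a probe, take base=6, step=1, limit=-1: eval_a runs shift=-1, then ((-min(0, 6)) > (step + step)) is false, then ((base - limit) <= max(8, 7)) is true, then shift=12, then returns -11; eval_b runs shift=-1, then ((-min(0, 6)) > (step + step)) is false, then (max(8, 7) >= (base - limit)) is true, then shift=12, then returns -11; both end at -11.
Sweeping the whole domain (288 inputs) finds no disagreement.
verdict: equivalent


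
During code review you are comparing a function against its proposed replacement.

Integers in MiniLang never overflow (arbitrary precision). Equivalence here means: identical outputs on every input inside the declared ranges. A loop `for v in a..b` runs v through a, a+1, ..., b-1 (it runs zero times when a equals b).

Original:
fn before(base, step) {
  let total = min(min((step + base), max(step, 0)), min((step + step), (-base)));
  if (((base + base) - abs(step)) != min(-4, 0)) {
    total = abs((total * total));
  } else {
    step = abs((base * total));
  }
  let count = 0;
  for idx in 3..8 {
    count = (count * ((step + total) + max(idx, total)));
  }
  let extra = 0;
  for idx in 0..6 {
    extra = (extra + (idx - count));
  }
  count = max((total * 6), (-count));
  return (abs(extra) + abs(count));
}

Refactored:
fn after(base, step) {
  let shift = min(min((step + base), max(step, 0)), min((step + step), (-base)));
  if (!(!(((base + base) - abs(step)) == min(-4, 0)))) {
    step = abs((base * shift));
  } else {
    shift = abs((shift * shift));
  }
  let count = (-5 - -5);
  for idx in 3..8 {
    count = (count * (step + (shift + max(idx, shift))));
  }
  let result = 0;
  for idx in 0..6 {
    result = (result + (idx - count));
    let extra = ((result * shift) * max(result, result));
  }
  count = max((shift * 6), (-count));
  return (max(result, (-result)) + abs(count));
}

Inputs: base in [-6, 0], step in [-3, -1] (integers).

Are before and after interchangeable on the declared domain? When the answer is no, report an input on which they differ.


The two versions differ — the changes include arithmetic usage differs; and min/max/abs usage differs; and boolean connective usage differs; and statement counts differ; and comparison usage differs; and local variable names differ; and constant usage differs.
One worked example (base=-1, step=-3) — before: total becomes -6; next (((base + base) - abs(step)) != min(-4, 0)) evaluates to true; next total becomes 36; next count becomes 0; next at idx=3:; next count becomes 0; next at idx=4:; next count becomes 0; next at idx=5:; next count becomes 0; next at idx=6:; next count becomes 0; next at idx=7:; next count becomes 0; next extra becomes 0; next at idx=0:; next extra becomes 0; next at idx=1:; next extra becomes 1; next at idx=2:; next extra becomes 3; next at idx=3:; next extra becomes 6; next at idx=4:; next extra becomes 10; next at idx=5:; next extra becomes 15; next count becomes 216; next final value 231; after: shift becomes -6; next (!(!(((base + base) - abs(step)) == min(-4, 0)))) evaluates to false; next shift becomes 36; next count becomes 0; next at idx=3:; next count becomes 0; next at idx=4:; next count becomes 0; next at idx=5:; next count becomes 0; next at idx=6:; next count becomes 0; next at idx=7:; next count becomes 0; next result becomes 0; next at idx=0:; next result becomes 0; next extra becomes 0; next at idx=1:; next result becomes 1; next extra becomes 36; next at idx=2:; next result becomes 3; next extra becomes 324; next at idx=3:; next result becomes 6; next extra becomes 1296; next at idx=4:; next result becomes 10; next extra becomes 3600; next at idx=5:; next result becomes 15; next extra becomes 8100; next count becomes 216; next final value 231; agreement on 231.
Sweeping the whole domain (21 inputs) finds no disagreement.
verdict: equivalent


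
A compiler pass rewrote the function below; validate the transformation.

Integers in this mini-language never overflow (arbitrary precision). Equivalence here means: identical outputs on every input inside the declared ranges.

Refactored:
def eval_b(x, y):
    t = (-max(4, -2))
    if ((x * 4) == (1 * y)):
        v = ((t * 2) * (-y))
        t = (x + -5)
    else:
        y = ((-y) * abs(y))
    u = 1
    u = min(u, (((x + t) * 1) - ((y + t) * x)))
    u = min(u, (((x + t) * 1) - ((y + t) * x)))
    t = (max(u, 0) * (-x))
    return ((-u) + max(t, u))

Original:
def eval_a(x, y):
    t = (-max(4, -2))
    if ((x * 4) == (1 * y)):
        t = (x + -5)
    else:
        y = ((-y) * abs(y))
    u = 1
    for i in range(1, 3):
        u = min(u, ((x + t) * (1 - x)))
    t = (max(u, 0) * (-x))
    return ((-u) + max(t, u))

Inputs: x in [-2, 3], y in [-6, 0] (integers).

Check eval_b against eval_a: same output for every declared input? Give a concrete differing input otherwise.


These are not equivalent — on x=-2, y=-6 the outputs split (18 vs 1).
eval_a: t := -4 | ((x * 4) == (1 * y)): false | y := 36 | u := 1 | iter i=1: | u := -18 | iter i=2: | u := -18 | t := 0 | result 18
eval_b: t := -4 | ((x * 4) == (1 * y)): false | y := 36 | u := 1 | u := 1 | u := 1 | t := 2 | result 1
verdict: not equivalent; witness: x=-2, y=-6


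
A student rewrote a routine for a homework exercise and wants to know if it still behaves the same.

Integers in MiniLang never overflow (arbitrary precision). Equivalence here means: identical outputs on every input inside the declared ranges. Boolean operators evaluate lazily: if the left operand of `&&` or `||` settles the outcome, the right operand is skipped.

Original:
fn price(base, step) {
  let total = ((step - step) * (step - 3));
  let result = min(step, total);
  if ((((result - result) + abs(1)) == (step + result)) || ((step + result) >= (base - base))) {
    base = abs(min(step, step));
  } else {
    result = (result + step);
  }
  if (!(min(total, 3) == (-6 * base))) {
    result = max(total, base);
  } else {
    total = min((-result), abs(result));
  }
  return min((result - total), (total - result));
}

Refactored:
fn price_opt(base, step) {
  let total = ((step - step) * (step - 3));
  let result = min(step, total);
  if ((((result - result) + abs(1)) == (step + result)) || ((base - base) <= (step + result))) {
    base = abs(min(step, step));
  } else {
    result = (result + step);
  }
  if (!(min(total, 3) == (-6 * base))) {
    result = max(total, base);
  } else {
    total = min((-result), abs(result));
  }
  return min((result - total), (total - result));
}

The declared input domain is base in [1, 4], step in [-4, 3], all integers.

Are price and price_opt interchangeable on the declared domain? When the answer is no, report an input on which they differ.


Equivalent — the differences include comparison usage differs, yet no declared input distinguishes the two.
Tracing base=4, step=1: price: total=0, then result=0, then ((((result - result) + abs(1)) == (step + result)) || ((step + result) >= (base - base))) is true, then base=1, then (!(min(total, 3) == (-6 * base))) is true, then result=1, then returns -1 | price_opt: total=0, then result=0, then ((((result - result) + abs(1)) == (step + result)) || ((base - base) <= (step + result))) is true, then base=1, then (!(min(total, 3) == (-6 * base))) is true, then result=1, then returns -1 — matching result -1.
An exhaustive pass over the 32 declared inputs shows identical outputs.
verdict: equivalent


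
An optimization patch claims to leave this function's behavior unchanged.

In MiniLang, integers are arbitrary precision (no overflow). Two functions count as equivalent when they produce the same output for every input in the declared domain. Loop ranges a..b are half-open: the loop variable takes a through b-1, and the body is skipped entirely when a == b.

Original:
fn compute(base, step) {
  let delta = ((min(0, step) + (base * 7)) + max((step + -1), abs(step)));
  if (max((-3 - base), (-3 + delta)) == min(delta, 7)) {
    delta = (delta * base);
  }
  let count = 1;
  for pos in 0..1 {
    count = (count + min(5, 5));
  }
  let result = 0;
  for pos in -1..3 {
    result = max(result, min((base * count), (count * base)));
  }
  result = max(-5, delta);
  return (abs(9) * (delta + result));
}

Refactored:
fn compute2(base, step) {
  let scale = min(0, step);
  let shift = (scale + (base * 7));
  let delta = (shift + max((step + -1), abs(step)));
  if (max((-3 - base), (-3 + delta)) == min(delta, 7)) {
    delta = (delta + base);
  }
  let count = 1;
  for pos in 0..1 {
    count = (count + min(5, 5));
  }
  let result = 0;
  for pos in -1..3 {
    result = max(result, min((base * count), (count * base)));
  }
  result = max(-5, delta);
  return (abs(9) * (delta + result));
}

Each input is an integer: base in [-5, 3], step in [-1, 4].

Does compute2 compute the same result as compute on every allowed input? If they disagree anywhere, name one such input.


Evaluate both at base=1, step=3.
compute: delta becomes 10; next (max((-3 - base), (-3 + delta)) == min(delta, 7)) evaluates to true; next delta becomes 10; next count becomes 1; next at pos=0:; next count becomes 6; next result becomes 0; next at pos=-1:; next result becomes 6; next at pos=0:; next result becomes 6; next at pos=1:; next result becomes 6; next at pos=2:; next result becomes 6; next result becomes 10; next final value 180
compute2: scale becomes 0; next shift becomes 7; next delta becomes 10; next (max((-3 - base), (-3 + delta)) == min(delta, 7)) evaluates to true; next delta becomes 11; next count becomes 1; next at pos=0:; next count becomes 6; next result becomes 0; next at pos=-1:; next result becomes 6; next at pos=0:; next result becomes 6; next at pos=1:; next result becomes 6; next at pos=2:; next result becomes 6; next result becomes 11; next final value 198
180 against 198: the behavior changed.
verdict: not equivalent; witness: base=1, step=3


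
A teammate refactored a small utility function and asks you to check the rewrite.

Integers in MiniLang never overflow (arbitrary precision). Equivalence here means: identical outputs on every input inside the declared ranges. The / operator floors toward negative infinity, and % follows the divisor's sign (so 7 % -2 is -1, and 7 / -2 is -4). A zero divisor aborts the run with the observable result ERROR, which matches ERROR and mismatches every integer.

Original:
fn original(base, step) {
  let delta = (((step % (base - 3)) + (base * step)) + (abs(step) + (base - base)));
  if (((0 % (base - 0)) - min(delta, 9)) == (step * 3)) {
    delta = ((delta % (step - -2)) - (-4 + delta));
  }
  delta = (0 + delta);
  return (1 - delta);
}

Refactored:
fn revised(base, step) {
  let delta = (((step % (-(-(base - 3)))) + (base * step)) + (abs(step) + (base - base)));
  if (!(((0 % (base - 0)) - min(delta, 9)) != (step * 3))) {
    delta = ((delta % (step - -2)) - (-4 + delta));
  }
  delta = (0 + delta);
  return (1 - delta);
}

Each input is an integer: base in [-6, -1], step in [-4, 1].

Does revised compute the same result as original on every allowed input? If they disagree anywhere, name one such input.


This is a faithful refactor — boolean connective usage differs, plus comparison usage differs, but the computed results match everywhere.
Spot check at base=-2, step=-1 — original: delta = 2; (((0 % (base - 0)) - min(delta, 9)) == (step * 3)) -> false; delta = 2; return -1. revised: delta = 2; (!(((0 % (base - 0)) - min(delta, 9)) != (step * 3))) -> false; delta = 2; return -1. Both give -1.
Sweeping the whole domain (36 inputs) finds no disagreement.
verdict: equivalent


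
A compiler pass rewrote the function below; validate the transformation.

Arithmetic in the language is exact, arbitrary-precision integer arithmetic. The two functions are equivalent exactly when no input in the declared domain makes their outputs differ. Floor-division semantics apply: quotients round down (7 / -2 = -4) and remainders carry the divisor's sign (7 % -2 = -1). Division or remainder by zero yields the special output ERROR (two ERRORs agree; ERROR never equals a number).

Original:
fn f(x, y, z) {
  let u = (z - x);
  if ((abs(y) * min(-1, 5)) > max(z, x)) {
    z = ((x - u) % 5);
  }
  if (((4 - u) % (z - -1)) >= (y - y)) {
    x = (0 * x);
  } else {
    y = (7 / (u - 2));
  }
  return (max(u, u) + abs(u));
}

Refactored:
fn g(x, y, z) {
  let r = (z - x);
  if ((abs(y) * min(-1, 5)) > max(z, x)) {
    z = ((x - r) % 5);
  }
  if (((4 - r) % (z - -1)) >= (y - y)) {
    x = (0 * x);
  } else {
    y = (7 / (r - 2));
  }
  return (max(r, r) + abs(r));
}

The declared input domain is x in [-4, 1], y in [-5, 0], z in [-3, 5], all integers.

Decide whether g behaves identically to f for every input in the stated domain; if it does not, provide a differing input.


Side by side, the visible changes include: local variable names differ.
One worked example (x=1, y=-3, z=1) — f: u = 0; ((abs(y) * min(-1, 5)) > max(z, x)) -> false; (((4 - u) % (z - -1)) >= (y - y)) -> true; x = 0; return 0; g: r = 0; ((abs(y) * min(-1, 5)) > max(z, x)) -> false; (((4 - r) % (z - -1)) >= (y - y)) -> true; x = 0; return 0; agreement on 0.
An exhaustive pass over the 324 declared inputs shows identical outputs.
verdict: equivalent


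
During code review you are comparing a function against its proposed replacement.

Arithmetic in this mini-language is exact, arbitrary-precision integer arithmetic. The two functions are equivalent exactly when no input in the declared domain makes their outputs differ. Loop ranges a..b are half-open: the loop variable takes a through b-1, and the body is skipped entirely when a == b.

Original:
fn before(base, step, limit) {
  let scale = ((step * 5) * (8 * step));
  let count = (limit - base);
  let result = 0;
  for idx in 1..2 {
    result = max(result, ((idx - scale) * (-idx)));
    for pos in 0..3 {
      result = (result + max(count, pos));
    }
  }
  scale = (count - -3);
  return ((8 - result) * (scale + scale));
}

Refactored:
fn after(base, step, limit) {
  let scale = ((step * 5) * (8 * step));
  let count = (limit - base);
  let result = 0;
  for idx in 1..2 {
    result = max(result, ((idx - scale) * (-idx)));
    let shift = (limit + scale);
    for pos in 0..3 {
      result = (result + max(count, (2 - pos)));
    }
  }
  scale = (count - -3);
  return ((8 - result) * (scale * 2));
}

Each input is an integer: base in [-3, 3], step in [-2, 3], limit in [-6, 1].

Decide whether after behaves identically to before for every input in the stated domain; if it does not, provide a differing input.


A substantive addition is an assignment to `shift` whose value nothing reads; no result depends on it; all 336 inputs agree.
verdict: equivalent


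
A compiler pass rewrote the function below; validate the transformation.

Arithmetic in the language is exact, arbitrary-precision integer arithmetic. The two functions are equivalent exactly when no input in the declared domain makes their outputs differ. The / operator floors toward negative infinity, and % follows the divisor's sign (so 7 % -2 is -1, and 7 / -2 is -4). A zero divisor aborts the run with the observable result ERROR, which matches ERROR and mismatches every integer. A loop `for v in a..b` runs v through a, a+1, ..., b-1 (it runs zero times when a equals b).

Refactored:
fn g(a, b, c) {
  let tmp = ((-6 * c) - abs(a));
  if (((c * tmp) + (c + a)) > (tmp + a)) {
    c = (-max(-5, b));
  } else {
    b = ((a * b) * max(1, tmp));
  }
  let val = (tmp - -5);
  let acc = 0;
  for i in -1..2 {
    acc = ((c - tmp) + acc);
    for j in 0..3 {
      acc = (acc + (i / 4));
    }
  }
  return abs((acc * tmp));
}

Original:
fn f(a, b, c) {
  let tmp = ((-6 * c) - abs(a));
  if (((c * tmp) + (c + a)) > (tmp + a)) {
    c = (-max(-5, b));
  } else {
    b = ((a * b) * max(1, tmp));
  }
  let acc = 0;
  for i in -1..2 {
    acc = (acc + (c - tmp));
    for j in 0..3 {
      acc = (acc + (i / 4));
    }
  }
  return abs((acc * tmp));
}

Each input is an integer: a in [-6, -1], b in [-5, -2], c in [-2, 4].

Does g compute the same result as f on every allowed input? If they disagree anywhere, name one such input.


Reading the diff, among the changes: statement counts differ, local variable names differ, arithmetic usage differs, constant usage differs.
Tracing a=-6, b=-4, c=0: f: tmp=-6, then (((c * tmp) + (c + a)) > (tmp + a)) is true, then c=4, then acc=0, then (i=-1), then acc=10, then (j=0), then acc=9, then (j=1), then acc=8, then (j=2), then acc=7, then (i=0), then acc=17, then (j=0), then acc=17, then (j=1), then acc=17, then (j=2), then acc=17, then (i=1), then acc=27, then (j=0), then acc=27, then (j=1), then acc=27, then (j=2), then acc=27, then returns 162 | g: tmp=-6, then (((c * tmp) + (c + a)) > (tmp + a)) is true, then c=4, then val=-1, then acc=0, then (i=-1), then acc=10, then (j=0), then acc=9, then (j=1), then acc=8, then (j=2), then acc=7, then (i=0), then acc=17, then (j=0), then acc=17, then (j=1), then acc=17, then (j=2), then acc=17, then (i=1), then acc=27, then (j=0), then acc=27, then (j=1), then acc=27, then (j=2), then acc=27, then returns 162 — matching result 162.
Every one of the 168 inputs gives matching results.
verdict: equivalent


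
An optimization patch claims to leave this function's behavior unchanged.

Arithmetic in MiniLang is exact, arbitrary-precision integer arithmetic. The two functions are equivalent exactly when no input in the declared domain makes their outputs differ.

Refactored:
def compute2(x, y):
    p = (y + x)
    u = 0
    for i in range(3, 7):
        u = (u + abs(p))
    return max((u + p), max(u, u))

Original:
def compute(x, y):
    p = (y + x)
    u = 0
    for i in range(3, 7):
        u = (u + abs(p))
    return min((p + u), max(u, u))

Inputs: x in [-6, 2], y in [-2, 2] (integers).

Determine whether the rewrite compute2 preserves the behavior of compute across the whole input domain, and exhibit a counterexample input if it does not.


Take x=-6, y=-2.
compute: p := -8 | u := 0 | iter i=3: | u := 8 | iter i=4: | u := 16 | iter i=5: | u := 24 | iter i=6: | u := 32 | result 24
compute2: p := -8 | u := 0 | iter i=3: | u := 8 | iter i=4: | u := 16 | iter i=5: | u := 24 | iter i=6: | u := 32 | result 32
24 != 32, so the rewrite changes behavior.
verdict: not equivalent; witness: x=-6, y=-2


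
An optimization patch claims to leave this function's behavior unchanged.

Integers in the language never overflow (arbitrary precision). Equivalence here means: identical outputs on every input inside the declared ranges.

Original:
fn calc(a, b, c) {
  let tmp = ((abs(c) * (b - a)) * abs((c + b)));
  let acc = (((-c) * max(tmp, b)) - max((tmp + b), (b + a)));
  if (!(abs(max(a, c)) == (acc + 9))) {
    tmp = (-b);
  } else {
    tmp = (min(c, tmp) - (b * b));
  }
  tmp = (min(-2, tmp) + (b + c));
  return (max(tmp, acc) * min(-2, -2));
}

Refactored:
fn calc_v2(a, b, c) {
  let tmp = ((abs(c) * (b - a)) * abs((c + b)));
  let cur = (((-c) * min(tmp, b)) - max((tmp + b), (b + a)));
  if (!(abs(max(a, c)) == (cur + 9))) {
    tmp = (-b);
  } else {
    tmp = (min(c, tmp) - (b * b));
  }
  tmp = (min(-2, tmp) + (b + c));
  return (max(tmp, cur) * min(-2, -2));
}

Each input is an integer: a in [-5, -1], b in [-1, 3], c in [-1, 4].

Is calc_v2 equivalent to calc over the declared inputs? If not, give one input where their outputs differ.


The rewrite breaks on a=-5, b=-1, c=-1, where the results are -2 and 8.
calc: tmp becomes 8; next acc becomes 1; next (!(abs(max(a, c)) == (acc + 9))) evaluates to true; next tmp becomes 1; next tmp becomes -4; next final value -2
calc_v2: tmp becomes 8; next cur becomes -8; next (!(abs(max(a, c)) == (cur + 9))) evaluates to false; next tmp becomes -2; next tmp becomes -4; next final value 8
verdict: not equivalent; witness: a=-5, b=-1, c=-1


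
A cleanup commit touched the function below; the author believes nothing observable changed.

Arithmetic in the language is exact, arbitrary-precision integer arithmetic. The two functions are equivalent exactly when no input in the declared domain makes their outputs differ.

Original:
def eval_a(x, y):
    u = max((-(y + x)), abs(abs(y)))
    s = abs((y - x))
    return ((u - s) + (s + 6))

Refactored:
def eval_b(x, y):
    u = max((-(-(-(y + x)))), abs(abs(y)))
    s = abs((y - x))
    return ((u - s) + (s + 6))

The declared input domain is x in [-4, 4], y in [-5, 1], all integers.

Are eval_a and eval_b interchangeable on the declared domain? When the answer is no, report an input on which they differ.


The two versions differ — the changes include same computation, different form.
One worked example (x=1, y=0) — eval_a: u = 0; s = 1; return 6; eval_b: u = 0; s = 1; return 6; agreement on 6.
Across all 63 domain points the two functions coincide.
verdict: equivalent


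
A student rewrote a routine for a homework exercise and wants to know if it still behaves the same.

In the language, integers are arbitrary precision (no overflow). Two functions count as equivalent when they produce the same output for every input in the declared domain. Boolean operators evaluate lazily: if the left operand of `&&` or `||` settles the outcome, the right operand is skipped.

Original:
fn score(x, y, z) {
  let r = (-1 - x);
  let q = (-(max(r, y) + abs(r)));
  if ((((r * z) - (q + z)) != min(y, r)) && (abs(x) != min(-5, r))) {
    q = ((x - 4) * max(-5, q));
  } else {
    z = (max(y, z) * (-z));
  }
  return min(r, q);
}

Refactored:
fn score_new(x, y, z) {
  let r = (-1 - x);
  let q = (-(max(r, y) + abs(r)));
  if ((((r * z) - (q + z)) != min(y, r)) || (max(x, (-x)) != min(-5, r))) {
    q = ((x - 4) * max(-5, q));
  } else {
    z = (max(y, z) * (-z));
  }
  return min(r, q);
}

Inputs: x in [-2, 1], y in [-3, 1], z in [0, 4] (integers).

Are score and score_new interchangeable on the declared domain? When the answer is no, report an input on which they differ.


The rewrite breaks on x=-1, y=1, z=1, where the results are -1 and 0.
score: r=0, then q=-1, then ((((r * z) - (q + z)) != min(y, r)) && (abs(x) != min(-5, r))) is false, then z=-1, then returns -1
score_new: r=0, then q=-1, then ((((r * z) - (q + z)) != min(y, r)) || (max(x, (-x)) != min(-5, r))) is true, then q=5, then returns 0
verdict: not equivalent; witness: x=-1, y=1, z=1


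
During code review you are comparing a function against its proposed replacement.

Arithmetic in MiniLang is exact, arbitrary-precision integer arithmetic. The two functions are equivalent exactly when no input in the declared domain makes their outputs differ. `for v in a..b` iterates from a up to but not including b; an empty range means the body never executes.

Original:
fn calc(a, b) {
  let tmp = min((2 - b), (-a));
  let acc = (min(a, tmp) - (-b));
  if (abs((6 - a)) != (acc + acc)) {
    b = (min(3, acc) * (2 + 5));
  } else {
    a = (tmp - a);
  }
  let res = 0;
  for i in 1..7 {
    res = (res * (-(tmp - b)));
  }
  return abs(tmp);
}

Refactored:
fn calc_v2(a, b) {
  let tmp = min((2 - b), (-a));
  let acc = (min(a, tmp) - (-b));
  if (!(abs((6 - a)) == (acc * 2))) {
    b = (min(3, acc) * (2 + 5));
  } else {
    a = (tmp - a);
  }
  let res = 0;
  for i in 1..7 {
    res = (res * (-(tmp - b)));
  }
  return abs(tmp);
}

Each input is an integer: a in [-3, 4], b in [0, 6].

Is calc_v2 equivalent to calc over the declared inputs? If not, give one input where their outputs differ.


Comparing the listings, the differences include: arithmetic usage differs; also boolean connective usage differs; also constant usage differs; also comparison usage differs.
One worked example (a=3, b=3) — calc: tmp = -3; acc = 0; (abs((6 - a)) != (acc + acc)) -> true; b = 0; res = 0; [i=1]; res = 0; [i=2]; res = 0; [i=3]; res = 0; [i=4]; res = 0; [i=5]; res = 0; [i=6]; res = 0; return 3; calc_v2: tmp = -3; acc = 0; (!(abs((6 - a)) == (acc * 2))) -> true; b = 0; res = 0; [i=1]; res = 0; [i=2]; res = 0; [i=3]; res = 0; [i=4]; res = 0; [i=5]; res = 0; [i=6]; res = 0; return 3; agreement on 3.
Across all 56 domain points the two functions coincide.
verdict: equivalent


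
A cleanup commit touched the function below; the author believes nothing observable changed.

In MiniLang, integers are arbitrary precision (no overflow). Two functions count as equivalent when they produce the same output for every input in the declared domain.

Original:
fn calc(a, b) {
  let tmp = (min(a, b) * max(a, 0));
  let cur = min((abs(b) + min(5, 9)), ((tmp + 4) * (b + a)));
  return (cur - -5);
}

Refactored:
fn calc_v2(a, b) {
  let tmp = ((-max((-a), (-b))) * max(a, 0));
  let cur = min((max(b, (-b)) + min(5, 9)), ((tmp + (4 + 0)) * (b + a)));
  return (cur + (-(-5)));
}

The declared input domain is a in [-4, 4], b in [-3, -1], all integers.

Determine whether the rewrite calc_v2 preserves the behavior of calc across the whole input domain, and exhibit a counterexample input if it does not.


The two are interchangeable: min/max/abs usage differs, plus constant usage differs, plus arithmetic usage differs, and every declared input agrees.
Tracing a=-3, b=-1: calc: tmp=0, then cur=-16, then returns -11 | calc_v2: tmp=0, then cur=-16, then returns -11 — matching result -11.
Across all 27 domain points the two functions coincide.
verdict: equivalent


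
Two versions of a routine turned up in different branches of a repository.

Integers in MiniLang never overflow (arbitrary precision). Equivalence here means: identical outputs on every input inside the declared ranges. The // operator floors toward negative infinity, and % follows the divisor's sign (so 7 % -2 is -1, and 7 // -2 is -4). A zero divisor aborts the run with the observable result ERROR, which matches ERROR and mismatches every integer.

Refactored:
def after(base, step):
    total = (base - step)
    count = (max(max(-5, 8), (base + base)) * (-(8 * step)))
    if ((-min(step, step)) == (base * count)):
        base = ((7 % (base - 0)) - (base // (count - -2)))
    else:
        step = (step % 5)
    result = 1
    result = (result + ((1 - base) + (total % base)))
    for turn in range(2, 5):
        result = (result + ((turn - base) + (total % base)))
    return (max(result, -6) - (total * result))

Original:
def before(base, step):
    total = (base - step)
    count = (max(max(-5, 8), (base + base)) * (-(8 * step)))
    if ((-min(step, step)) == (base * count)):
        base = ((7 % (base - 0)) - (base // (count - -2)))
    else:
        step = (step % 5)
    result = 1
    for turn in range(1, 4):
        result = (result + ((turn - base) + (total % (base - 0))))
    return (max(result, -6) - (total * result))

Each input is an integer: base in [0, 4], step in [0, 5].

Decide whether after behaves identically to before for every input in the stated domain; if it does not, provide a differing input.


On input base=1, step=1, before returns 4 while after returns 7.
verdict: not equivalent; witness: base=1, step=1


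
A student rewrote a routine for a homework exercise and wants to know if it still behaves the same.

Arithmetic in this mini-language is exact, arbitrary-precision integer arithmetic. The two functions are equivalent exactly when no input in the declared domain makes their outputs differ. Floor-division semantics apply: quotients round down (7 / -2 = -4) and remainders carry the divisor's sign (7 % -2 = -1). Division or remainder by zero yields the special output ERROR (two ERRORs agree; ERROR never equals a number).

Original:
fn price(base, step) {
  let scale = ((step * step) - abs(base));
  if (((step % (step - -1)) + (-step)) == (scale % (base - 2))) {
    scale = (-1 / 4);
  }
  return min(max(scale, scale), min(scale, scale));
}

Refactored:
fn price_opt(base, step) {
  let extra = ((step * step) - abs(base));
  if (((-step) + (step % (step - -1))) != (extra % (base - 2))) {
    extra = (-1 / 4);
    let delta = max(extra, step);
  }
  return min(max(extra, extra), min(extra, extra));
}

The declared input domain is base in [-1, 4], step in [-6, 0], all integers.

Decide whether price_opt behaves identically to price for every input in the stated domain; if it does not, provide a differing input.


Input base=-1, step=-6: 35 from price versus -1 from price_opt.
verdict: not equivalent; witness: base=-1, step=-6


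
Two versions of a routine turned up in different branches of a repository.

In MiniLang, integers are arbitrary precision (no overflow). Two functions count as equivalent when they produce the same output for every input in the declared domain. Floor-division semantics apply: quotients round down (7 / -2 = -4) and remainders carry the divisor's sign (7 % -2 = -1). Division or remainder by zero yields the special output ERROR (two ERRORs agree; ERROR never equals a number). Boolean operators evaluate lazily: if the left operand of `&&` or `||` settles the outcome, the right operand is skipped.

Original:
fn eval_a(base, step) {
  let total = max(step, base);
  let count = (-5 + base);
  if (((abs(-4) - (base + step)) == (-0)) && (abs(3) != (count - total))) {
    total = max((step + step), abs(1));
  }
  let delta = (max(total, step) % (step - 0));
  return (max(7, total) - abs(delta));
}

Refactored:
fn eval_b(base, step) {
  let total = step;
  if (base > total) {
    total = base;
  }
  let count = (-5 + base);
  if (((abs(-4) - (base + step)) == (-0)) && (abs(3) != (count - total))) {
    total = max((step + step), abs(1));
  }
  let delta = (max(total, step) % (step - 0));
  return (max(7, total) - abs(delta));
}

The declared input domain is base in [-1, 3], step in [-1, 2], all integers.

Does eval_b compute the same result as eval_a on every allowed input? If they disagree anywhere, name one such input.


The two versions differ — the changes include comparison usage differs; also statement counts differ; also branching structure differs; also min/max/abs usage differs.
One worked example (base=-1, step=-1) — eval_a: total becomes -1; next count becomes -6; next (((abs(-4) - (base + step)) == (-0)) && (abs(3) != (count - total))) evaluates to false; next delta becomes 0; next final value 7; eval_b: total becomes -1; next (base > total) evaluates to false; next count becomes -6; next (((abs(-4) - (base + step)) == (-0)) && (abs(3) != (count - total))) evaluates to false; next delta becomes 0; next final value 7; agreement on 7.
Checked all 20 inputs in the declared domain: the outputs agree on every one.
verdict: equivalent
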